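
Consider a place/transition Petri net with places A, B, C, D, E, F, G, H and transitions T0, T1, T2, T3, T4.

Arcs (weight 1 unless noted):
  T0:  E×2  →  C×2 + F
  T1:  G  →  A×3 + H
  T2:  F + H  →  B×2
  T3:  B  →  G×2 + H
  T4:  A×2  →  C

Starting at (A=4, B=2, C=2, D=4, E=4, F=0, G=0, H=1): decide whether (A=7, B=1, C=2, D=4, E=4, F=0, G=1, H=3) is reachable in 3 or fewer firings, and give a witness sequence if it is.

step 1: fire T3:  (A=4, B=2, C=2, D=4, E=4, F=0, G=0, H=1) → (A=4, B=1, C=2, D=4, E=4, F=0, G=2, H=2)
step 2: fire T1:  (A=4, B=1, C=2, D=4, E=4, F=0, G=2, H=2) → (A=7, B=1, C=2, D=4, E=4, F=0, G=1, H=3)

YES — reachable via ⟨T3, T1⟩ (2 firings)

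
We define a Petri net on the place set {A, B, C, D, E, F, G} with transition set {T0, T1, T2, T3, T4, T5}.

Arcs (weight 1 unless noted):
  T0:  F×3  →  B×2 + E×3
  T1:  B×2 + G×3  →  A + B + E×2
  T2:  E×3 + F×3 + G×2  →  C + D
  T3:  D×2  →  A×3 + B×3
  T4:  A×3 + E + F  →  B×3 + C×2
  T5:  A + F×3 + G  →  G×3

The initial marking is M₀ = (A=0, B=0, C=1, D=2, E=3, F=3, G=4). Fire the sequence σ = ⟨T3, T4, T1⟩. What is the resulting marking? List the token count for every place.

step 1: fire T3:  (A=0, B=0, C=1, D=2, E=3, F=3, G=4) → (A=3, B=3, C=1, D=0, E=3, F=3, G=4)
step 2: fire T4:  (A=3, B=3, C=1, D=0, E=3, F=3, G=4) → (A=0, B=6, C=3, D=0, E=2, F=2, G=4)
step 3: fire T1:  (A=0, B=6, C=3, D=0, E=2, F=2, G=4) → (A=1, B=5, C=3, D=0, E=4, F=2, G=1)

(A=1, B=5, C=3, D=0, E=4, F=2, G=1)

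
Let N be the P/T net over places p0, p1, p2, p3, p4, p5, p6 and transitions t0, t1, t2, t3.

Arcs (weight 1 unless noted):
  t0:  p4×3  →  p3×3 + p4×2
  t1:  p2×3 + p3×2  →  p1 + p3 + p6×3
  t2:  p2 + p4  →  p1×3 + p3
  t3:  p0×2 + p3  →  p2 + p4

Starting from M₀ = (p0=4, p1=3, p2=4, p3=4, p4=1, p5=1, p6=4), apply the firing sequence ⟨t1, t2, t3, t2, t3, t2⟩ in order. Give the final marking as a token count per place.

(p0=0, p1=13, p2=0, p3=4, p4=0, p5=1, p6=7)

step 1: fire t1:  (p0=4, p1=3, p2=4, p3=4, p4=1, p5=1, p6=4) → (p0=4, p1=4, p2=1, p3=3, p4=1, p5=1, p6=7)
step 2: fire t2:  (p0=4, p1=4, p2=1, p3=3, p4=1, p5=1, p6=7) → (p0=4, p1=7, p2=0, p3=4, p4=0, p5=1, p6=7)
step 3: fire t3:  (p0=4, p1=7, p2=0, p3=4, p4=0, p5=1, p6=7) → (p0=2, p1=7, p2=1, p3=3, p4=1, p5=1, p6=7)
step 4: fire t2:  (p0=2, p1=7, p2=1, p3=3, p4=1, p5=1, p6=7) → (p0=2, p1=10, p2=0, p3=4, p4=0, p5=1, p6=7)
step 5: fire t3:  (p0=2, p1=10, p2=0, p3=4, p4=0, p5=1, p6=7) → (p0=0, p1=10, p2=1, p3=3, p4=1, p5=1, p6=7)
step 6: fire t2:  (p0=0, p1=10, p2=1, p3=3, p4=1, p5=1, p6=7) → (p0=0, p1=13, p2=0, p3=4, p4=0, p5=1, p6=7)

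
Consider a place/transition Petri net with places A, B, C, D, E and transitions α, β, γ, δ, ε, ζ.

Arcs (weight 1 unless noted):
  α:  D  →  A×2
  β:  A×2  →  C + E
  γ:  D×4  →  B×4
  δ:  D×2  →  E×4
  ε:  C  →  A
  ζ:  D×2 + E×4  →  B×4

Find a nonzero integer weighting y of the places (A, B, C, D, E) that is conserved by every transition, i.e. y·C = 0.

Incidence matrix C (rows=places, cols=transitions):
        α    β    γ    δ    ε    ζ
    A   2   -2    0    0    1    0
    B   0    0    4    0    0    4
    C   0    1    0    0   -1    0
    D  -1    0   -4   -2    0   -2
    E   0    1    0    4    0   -4

Candidate y = [1, 2, 1, 2, 1]; check y·C column-wise:
  col α: 1·2 + 2·0 + 1·0 + 2·-1 + 1·0 = 0
  col β: 1·-2 + 2·0 + 1·1 + 2·0 + 1·1 = 0
  col γ: 1·0 + 2·4 + 1·0 + 2·-4 + 1·0 = 0
  col δ: 1·0 + 2·0 + 1·0 + 2·-2 + 1·4 = 0
  col ε: 1·1 + 2·0 + 1·-1 + 2·0 + 1·0 = 0
  col ζ: 1·0 + 2·4 + 1·0 + 2·-2 + 1·-4 = 0

y = (A:1, B:2, C:1, D:2, E:1)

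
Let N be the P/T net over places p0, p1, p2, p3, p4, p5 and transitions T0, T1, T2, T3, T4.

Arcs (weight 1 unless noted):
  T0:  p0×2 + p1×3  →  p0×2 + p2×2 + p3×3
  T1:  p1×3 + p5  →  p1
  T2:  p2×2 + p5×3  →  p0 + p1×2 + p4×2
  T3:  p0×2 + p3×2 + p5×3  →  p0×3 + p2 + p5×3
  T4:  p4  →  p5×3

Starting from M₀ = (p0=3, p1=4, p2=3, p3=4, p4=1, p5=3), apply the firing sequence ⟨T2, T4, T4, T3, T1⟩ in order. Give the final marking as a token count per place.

(p0=5, p1=4, p2=2, p3=2, p4=1, p5=5)

step 1: fire T2:  (p0=3, p1=4, p2=3, p3=4, p4=1, p5=3) → (p0=4, p1=6, p2=1, p3=4, p4=3, p5=0)
step 2: fire T4:  (p0=4, p1=6, p2=1, p3=4, p4=3, p5=0) → (p0=4, p1=6, p2=1, p3=4, p4=2, p5=3)
step 3: fire T4:  (p0=4, p1=6, p2=1, p3=4, p4=2, p5=3) → (p0=4, p1=6, p2=1, p3=4, p4=1, p5=6)
step 4: fire T3:  (p0=4, p1=6, p2=1, p3=4, p4=1, p5=6) → (p0=5, p1=6, p2=2, p3=2, p4=1, p5=6)
step 5: fire T1:  (p0=5, p1=6, p2=2, p3=2, p4=1, p5=6) → (p0=5, p1=4, p2=2, p3=2, p4=1, p5=5)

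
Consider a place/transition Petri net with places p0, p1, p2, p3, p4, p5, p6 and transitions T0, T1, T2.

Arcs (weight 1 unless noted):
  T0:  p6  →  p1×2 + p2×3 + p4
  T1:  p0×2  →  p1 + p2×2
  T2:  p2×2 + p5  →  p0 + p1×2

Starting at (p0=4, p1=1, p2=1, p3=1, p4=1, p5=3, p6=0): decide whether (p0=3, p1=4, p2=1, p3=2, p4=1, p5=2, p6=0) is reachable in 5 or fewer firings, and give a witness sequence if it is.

NO — not reachable within 5 firings

depth 0: 1 marking
depth 1: 2 markings reached so far
depth 2: 4 markings reached so far
depth 3: 5 markings reached so far
depth 4: 6 markings reached so far
depth 5: 7 markings reached so far
target is not among the 7 markings reachable within 5 steps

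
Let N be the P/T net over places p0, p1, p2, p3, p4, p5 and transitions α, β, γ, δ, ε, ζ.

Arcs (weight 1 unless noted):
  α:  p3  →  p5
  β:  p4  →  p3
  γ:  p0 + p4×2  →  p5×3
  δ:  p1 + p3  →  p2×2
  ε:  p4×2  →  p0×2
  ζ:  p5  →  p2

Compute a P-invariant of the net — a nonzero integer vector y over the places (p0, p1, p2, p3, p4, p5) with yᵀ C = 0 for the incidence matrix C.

y = (p0:1, p1:1, p2:1, p3:1, p4:1, p5:1)

Incidence matrix C (rows=places, cols=transitions):
        α    β    γ    δ    ε    ζ
   p0   0    0   -1    0    2    0
   p1   0    0    0   -1    0    0
   p2   0    0    0    2    0    1
   p3  -1    1    0   -1    0    0
   p4   0   -1   -2    0   -2    0
   p5   1    0    3    0    0   -1

Candidate y = [1, 1, 1, 1, 1, 1]; check y·C column-wise:
  col α: 1·0 + 1·0 + 1·0 + 1·-1 + 1·0 + 1·1 = 0
  col β: 1·0 + 1·0 + 1·0 + 1·1 + 1·-1 + 1·0 = 0
  col γ: 1·-1 + 1·0 + 1·0 + 1·0 + 1·-2 + 1·3 = 0
  col δ: 1·0 + 1·-1 + 1·2 + 1·-1 + 1·0 + 1·0 = 0
  col ε: 1·2 + 1·0 + 1·0 + 1·0 + 1·-2 + 1·0 = 0
  col ζ: 1·0 + 1·0 + 1·1 + 1·0 + 1·0 + 1·-1 = 0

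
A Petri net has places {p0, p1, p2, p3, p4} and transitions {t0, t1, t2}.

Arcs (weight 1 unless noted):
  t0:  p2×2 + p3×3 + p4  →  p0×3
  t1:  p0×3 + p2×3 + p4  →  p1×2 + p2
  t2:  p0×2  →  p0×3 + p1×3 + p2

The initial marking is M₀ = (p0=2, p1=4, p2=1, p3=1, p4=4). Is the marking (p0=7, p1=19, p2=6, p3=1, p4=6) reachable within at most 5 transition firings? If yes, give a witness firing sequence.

NO — not reachable within 5 firings

depth 0: 1 marking
depth 1: 2 markings reached so far
depth 2: 3 markings reached so far
depth 3: 5 markings reached so far
depth 4: 7 markings reached so far
depth 5: 9 markings reached so far
target is not among the 9 markings reachable within 5 steps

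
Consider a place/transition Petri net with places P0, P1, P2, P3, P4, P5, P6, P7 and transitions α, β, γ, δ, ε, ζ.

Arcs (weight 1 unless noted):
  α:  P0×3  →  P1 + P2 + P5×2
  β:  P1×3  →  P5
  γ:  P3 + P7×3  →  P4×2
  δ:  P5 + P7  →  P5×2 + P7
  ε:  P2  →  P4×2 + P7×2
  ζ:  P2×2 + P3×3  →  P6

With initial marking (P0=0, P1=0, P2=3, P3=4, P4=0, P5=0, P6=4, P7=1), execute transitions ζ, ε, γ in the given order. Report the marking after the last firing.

step 1: fire ζ:  (P0=0, P1=0, P2=3, P3=4, P4=0, P5=0, P6=4, P7=1) → (P0=0, P1=0, P2=1, P3=1, P4=0, P5=0, P6=5, P7=1)
step 2: fire ε:  (P0=0, P1=0, P2=1, P3=1, P4=0, P5=0, P6=5, P7=1) → (P0=0, P1=0, P2=0, P3=1, P4=2, P5=0, P6=5, P7=3)
step 3: fire γ:  (P0=0, P1=0, P2=0, P3=1, P4=2, P5=0, P6=5, P7=3) → (P0=0, P1=0, P2=0, P3=0, P4=4, P5=0, P6=5, P7=0)

(P0=0, P1=0, P2=0, P3=0, P4=4, P5=0, P6=5, P7=0)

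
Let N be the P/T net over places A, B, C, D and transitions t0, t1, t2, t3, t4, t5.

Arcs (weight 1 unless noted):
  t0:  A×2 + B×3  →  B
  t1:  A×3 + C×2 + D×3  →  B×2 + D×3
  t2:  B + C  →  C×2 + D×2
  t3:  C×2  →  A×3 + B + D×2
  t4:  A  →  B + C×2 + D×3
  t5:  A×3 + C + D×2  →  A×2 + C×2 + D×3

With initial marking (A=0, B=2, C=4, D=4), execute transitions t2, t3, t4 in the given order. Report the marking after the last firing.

step 1: fire t2:  (A=0, B=2, C=4, D=4) → (A=0, B=1, C=5, D=6)
step 2: fire t3:  (A=0, B=1, C=5, D=6) → (A=3, B=2, C=3, D=8)
step 3: fire t4:  (A=3, B=2, C=3, D=8) → (A=2, B=3, C=5, D=11)

(A=2, B=3, C=5, D=11)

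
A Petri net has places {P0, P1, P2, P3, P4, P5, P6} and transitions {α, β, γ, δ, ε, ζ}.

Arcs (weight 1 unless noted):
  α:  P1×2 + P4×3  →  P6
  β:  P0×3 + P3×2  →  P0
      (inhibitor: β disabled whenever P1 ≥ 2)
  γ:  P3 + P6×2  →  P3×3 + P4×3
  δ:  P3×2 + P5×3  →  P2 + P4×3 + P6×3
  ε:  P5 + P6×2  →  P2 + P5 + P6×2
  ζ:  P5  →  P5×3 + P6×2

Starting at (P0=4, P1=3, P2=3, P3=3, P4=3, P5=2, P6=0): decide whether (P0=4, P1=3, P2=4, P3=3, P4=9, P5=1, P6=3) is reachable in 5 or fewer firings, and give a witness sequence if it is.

step 1: fire ζ:  (P0=4, P1=3, P2=3, P3=3, P4=3, P5=2, P6=0) → (P0=4, P1=3, P2=3, P3=3, P4=3, P5=4, P6=2)
step 2: fire γ:  (P0=4, P1=3, P2=3, P3=3, P4=3, P5=4, P6=2) → (P0=4, P1=3, P2=3, P3=5, P4=6, P5=4, P6=0)
step 3: fire δ:  (P0=4, P1=3, P2=3, P3=5, P4=6, P5=4, P6=0) → (P0=4, P1=3, P2=4, P3=3, P4=9, P5=1, P6=3)

YES — reachable via ⟨ζ, γ, δ⟩ (3 firings)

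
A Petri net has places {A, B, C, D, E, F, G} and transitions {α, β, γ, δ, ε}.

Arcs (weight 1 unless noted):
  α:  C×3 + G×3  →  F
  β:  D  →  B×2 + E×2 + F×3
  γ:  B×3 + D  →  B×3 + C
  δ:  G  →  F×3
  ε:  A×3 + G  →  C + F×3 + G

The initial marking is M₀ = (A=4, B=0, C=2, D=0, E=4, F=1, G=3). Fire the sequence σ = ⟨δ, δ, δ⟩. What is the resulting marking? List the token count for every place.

step 1: fire δ:  (A=4, B=0, C=2, D=0, E=4, F=1, G=3) → (A=4, B=0, C=2, D=0, E=4, F=4, G=2)
step 2: fire δ:  (A=4, B=0, C=2, D=0, E=4, F=4, G=2) → (A=4, B=0, C=2, D=0, E=4, F=7, G=1)
step 3: fire δ:  (A=4, B=0, C=2, D=0, E=4, F=7, G=1) → (A=4, B=0, C=2, D=0, E=4, F=10, G=0)

(A=4, B=0, C=2, D=0, E=4, F=10, G=0)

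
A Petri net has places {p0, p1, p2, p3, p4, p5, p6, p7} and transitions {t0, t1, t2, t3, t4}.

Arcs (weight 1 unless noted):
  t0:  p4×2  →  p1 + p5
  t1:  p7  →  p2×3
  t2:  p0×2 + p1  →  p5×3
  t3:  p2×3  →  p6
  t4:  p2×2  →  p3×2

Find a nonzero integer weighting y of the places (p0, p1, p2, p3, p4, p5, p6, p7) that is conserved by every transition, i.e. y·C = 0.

y = (p0:1, p1:-2, p2:0, p3:0, p4:-1, p5:0, p6:0, p7:0)

Incidence matrix C (rows=places, cols=transitions):
       t0   t1   t2   t3   t4
   p0   0    0   -2    0    0
   p1   1    0   -1    0    0
   p2   0    3    0   -3   -2
   p3   0    0    0    0    2
   p4  -2    0    0    0    0
   p5   1    0    3    0    0
   p6   0    0    0    1    0
   p7   0   -1    0    0    0

Candidate y = [1, -2, 0, 0, -1, 0, 0, 0]; check y·C column-wise:
  col t0: 1·0 + -2·1 + -1·-2 + 0·1 = 0
  col t1: 1·0 + -2·0 + 0·3 + -1·0 + 0·-1 = 0
  col t2: 1·-2 + -2·-1 + -1·0 + 0·3 = 0
  col t3: 1·0 + -2·0 + 0·-3 + -1·0 + 0·1 = 0
  col t4: 1·0 + -2·0 + 0·-2 + 0·2 + -1·0 = 0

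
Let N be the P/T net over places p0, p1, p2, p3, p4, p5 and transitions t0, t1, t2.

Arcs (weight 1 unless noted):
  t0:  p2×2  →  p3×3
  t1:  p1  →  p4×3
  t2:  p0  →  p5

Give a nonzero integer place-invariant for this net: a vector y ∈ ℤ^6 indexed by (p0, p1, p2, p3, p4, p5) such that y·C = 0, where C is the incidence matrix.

y = (p0:0, p1:0, p2:3, p3:2, p4:0, p5:0)

Incidence matrix C (rows=places, cols=transitions):
       t0   t1   t2
   p0   0    0   -1
   p1   0   -1    0
   p2  -2    0    0
   p3   3    0    0
   p4   0    3    0
   p5   0    0    1

Candidate y = [0, 0, 3, 2, 0, 0]; check y·C column-wise:
  col t0: 3·-2 + 2·3 = 0
  col t1: 0·-1 + 3·0 + 2·0 + 0·3 = 0
  col t2: 0·-1 + 3·0 + 2·0 + 0·1 = 0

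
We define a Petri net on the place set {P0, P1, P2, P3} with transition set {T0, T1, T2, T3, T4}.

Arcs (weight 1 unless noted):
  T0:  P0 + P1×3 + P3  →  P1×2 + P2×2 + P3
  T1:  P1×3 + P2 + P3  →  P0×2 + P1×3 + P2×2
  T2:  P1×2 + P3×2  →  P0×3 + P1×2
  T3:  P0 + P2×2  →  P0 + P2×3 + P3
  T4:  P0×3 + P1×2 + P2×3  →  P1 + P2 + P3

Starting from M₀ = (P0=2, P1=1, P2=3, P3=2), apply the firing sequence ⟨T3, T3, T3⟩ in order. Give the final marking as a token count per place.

(P0=2, P1=1, P2=6, P3=5)

step 1: fire T3:  (P0=2, P1=1, P2=3, P3=2) → (P0=2, P1=1, P2=4, P3=3)
step 2: fire T3:  (P0=2, P1=1, P2=4, P3=3) → (P0=2, P1=1, P2=5, P3=4)
step 3: fire T3:  (P0=2, P1=1, P2=5, P3=4) → (P0=2, P1=1, P2=6, P3=5)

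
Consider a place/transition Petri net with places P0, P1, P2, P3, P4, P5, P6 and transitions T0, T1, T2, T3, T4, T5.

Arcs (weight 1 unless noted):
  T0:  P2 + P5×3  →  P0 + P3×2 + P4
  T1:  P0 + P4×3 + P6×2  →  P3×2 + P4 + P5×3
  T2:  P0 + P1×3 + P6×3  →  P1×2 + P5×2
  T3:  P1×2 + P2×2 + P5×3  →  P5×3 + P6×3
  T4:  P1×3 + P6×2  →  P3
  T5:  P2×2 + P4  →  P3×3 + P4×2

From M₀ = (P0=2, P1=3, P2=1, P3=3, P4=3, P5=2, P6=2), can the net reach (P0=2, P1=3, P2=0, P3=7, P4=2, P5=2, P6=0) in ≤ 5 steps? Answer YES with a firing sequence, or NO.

YES — reachable via ⟨T1, T0⟩ (2 firings)

step 1: fire T1:  (P0=2, P1=3, P2=1, P3=3, P4=3, P5=2, P6=2) → (P0=1, P1=3, P2=1, P3=5, P4=1, P5=5, P6=0)
step 2: fire T0:  (P0=1, P1=3, P2=1, P3=5, P4=1, P5=5, P6=0) → (P0=2, P1=3, P2=0, P3=7, P4=2, P5=2, P6=0)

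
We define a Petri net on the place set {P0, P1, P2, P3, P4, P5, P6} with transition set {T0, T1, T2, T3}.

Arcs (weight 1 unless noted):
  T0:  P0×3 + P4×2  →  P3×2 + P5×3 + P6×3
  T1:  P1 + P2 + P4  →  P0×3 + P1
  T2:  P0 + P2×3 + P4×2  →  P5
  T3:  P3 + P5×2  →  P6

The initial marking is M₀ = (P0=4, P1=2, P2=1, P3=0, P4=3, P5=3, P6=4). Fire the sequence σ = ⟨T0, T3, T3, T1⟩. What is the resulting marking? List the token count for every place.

step 1: fire T0:  (P0=4, P1=2, P2=1, P3=0, P4=3, P5=3, P6=4) → (P0=1, P1=2, P2=1, P3=2, P4=1, P5=6, P6=7)
step 2: fire T3:  (P0=1, P1=2, P2=1, P3=2, P4=1, P5=6, P6=7) → (P0=1, P1=2, P2=1, P3=1, P4=1, P5=4, P6=8)
step 3: fire T3:  (P0=1, P1=2, P2=1, P3=1, P4=1, P5=4, P6=8) → (P0=1, P1=2, P2=1, P3=0, P4=1, P5=2, P6=9)
step 4: fire T1:  (P0=1, P1=2, P2=1, P3=0, P4=1, P5=2, P6=9) → (P0=4, P1=2, P2=0, P3=0, P4=0, P5=2, P6=9)

(P0=4, P1=2, P2=0, P3=0, P4=0, P5=2, P6=9)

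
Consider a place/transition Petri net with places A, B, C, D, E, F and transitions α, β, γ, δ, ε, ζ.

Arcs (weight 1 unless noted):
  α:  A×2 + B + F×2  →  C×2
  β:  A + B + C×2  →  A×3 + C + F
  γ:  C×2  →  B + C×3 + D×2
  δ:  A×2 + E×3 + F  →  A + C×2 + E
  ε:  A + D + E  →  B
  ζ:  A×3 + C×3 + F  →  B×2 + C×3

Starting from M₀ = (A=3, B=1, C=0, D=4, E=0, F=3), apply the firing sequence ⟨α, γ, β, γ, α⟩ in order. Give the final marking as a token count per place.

(A=1, B=0, C=5, D=8, E=0, F=0)

step 1: fire α:  (A=3, B=1, C=0, D=4, E=0, F=3) → (A=1, B=0, C=2, D=4, E=0, F=1)
step 2: fire γ:  (A=1, B=0, C=2, D=4, E=0, F=1) → (A=1, B=1, C=3, D=6, E=0, F=1)
step 3: fire β:  (A=1, B=1, C=3, D=6, E=0, F=1) → (A=3, B=0, C=2, D=6, E=0, F=2)
step 4: fire γ:  (A=3, B=0, C=2, D=6, E=0, F=2) → (A=3, B=1, C=3, D=8, E=0, F=2)
step 5: fire α:  (A=3, B=1, C=3, D=8, E=0, F=2) → (A=1, B=0, C=5, D=8, E=0, F=0)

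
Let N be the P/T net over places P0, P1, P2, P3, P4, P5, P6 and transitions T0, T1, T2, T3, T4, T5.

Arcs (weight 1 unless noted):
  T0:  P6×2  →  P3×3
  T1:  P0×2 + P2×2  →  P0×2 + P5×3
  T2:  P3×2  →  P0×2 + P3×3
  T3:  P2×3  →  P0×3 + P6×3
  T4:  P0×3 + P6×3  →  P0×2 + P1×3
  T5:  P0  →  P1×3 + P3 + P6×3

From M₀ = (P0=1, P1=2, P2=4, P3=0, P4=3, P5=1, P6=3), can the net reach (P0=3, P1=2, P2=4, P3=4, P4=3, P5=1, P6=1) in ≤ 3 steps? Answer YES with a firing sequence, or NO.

step 1: fire T0:  (P0=1, P1=2, P2=4, P3=0, P4=3, P5=1, P6=3) → (P0=1, P1=2, P2=4, P3=3, P4=3, P5=1, P6=1)
step 2: fire T2:  (P0=1, P1=2, P2=4, P3=3, P4=3, P5=1, P6=1) → (P0=3, P1=2, P2=4, P3=4, P4=3, P5=1, P6=1)

YES — reachable via ⟨T0, T2⟩ (2 firings)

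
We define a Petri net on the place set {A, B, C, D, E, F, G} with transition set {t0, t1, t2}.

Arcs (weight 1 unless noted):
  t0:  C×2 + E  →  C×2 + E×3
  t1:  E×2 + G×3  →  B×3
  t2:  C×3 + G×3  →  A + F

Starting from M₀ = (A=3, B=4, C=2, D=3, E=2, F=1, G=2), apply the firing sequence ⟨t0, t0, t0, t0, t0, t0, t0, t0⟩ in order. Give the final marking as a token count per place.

step 1: fire t0:  (A=3, B=4, C=2, D=3, E=2, F=1, G=2) → (A=3, B=4, C=2, D=3, E=4, F=1, G=2)
step 2: fire t0:  (A=3, B=4, C=2, D=3, E=4, F=1, G=2) → (A=3, B=4, C=2, D=3, E=6, F=1, G=2)
step 3: fire t0:  (A=3, B=4, C=2, D=3, E=6, F=1, G=2) → (A=3, B=4, C=2, D=3, E=8, F=1, G=2)
step 4: fire t0:  (A=3, B=4, C=2, D=3, E=8, F=1, G=2) → (A=3, B=4, C=2, D=3, E=10, F=1, G=2)
step 5: fire t0:  (A=3, B=4, C=2, D=3, E=10, F=1, G=2) → (A=3, B=4, C=2, D=3, E=12, F=1, G=2)
step 6: fire t0:  (A=3, B=4, C=2, D=3, E=12, F=1, G=2) → (A=3, B=4, C=2, D=3, E=14, F=1, G=2)
step 7: fire t0:  (A=3, B=4, C=2, D=3, E=14, F=1, G=2) → (A=3, B=4, C=2, D=3, E=16, F=1, G=2)
step 8: fire t0:  (A=3, B=4, C=2, D=3, E=16, F=1, G=2) → (A=3, B=4, C=2, D=3, E=18, F=1, G=2)

(A=3, B=4, C=2, D=3, E=18, F=1, G=2)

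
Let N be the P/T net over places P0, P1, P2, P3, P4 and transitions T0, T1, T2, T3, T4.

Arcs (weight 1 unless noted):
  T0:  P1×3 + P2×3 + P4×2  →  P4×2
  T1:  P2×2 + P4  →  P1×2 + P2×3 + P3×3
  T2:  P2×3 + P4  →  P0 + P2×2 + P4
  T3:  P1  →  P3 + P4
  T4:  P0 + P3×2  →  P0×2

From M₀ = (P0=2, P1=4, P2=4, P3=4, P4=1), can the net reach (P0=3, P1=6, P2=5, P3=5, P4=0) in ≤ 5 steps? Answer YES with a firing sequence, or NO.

YES — reachable via ⟨T1, T4⟩ (2 firings)

step 1: fire T1:  (P0=2, P1=4, P2=4, P3=4, P4=1) → (P0=2, P1=6, P2=5, P3=7, P4=0)
step 2: fire T4:  (P0=2, P1=6, P2=5, P3=7, P4=0) → (P0=3, P1=6, P2=5, P3=5, P4=0)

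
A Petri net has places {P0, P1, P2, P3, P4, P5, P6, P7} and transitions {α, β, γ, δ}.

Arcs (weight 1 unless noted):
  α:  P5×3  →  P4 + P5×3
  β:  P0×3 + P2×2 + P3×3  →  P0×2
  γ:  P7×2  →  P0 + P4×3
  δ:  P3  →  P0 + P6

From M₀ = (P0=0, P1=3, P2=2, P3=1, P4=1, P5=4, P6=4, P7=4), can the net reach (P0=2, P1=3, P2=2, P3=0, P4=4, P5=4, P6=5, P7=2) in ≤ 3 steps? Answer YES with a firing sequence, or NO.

YES — reachable via ⟨γ, δ⟩ (2 firings)

step 1: fire γ:  (P0=0, P1=3, P2=2, P3=1, P4=1, P5=4, P6=4, P7=4) → (P0=1, P1=3, P2=2, P3=1, P4=4, P5=4, P6=4, P7=2)
step 2: fire δ:  (P0=1, P1=3, P2=2, P3=1, P4=4, P5=4, P6=4, P7=2) → (P0=2, P1=3, P2=2, P3=0, P4=4, P5=4, P6=5, P7=2)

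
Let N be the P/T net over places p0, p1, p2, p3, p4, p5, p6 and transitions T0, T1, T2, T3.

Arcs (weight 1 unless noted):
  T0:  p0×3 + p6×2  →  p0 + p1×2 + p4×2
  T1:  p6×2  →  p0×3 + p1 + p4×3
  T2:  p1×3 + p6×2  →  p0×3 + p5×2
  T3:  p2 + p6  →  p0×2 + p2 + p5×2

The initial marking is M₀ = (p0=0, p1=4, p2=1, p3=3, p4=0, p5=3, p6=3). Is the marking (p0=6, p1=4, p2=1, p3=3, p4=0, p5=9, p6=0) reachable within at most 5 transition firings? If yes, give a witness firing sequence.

YES — reachable via ⟨T3, T3, T3⟩ (3 firings)

step 1: fire T3:  (p0=0, p1=4, p2=1, p3=3, p4=0, p5=3, p6=3) → (p0=2, p1=4, p2=1, p3=3, p4=0, p5=5, p6=2)
step 2: fire T3:  (p0=2, p1=4, p2=1, p3=3, p4=0, p5=5, p6=2) → (p0=4, p1=4, p2=1, p3=3, p4=0, p5=7, p6=1)
step 3: fire T3:  (p0=4, p1=4, p2=1, p3=3, p4=0, p5=7, p6=1) → (p0=6, p1=4, p2=1, p3=3, p4=0, p5=9, p6=0)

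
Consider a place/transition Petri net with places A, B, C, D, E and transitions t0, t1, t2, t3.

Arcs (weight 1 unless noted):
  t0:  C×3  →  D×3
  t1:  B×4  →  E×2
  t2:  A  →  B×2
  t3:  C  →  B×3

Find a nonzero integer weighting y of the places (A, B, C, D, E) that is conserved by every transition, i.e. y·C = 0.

y = (A:2, B:1, C:3, D:3, E:2)

Incidence matrix C (rows=places, cols=transitions):
       t0   t1   t2   t3
    A   0    0   -1    0
    B   0   -4    2    3
    C  -3    0    0   -1
    D   3    0    0    0
    E   0    2    0    0

Candidate y = [2, 1, 3, 3, 2]; check y·C column-wise:
  col t0: 2·0 + 1·0 + 3·-3 + 3·3 + 2·0 = 0
  col t1: 2·0 + 1·-4 + 3·0 + 3·0 + 2·2 = 0
  col t2: 2·-1 + 1·2 + 3·0 + 3·0 + 2·0 = 0
  col t3: 2·0 + 1·3 + 3·-1 + 3·0 + 2·0 = 0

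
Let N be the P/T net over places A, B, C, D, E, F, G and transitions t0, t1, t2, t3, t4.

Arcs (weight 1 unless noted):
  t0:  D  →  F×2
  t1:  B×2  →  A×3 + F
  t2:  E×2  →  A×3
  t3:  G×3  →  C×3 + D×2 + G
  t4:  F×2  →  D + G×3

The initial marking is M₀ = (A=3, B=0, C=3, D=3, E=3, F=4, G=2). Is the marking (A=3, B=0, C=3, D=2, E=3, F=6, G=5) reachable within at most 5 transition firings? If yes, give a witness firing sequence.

YES — reachable via ⟨t0, t0, t4⟩ (3 firings)

step 1: fire t0:  (A=3, B=0, C=3, D=3, E=3, F=4, G=2) → (A=3, B=0, C=3, D=2, E=3, F=6, G=2)
step 2: fire t0:  (A=3, B=0, C=3, D=2, E=3, F=6, G=2) → (A=3, B=0, C=3, D=1, E=3, F=8, G=2)
step 3: fire t4:  (A=3, B=0, C=3, D=1, E=3, F=8, G=2) → (A=3, B=0, C=3, D=2, E=3, F=6, G=5)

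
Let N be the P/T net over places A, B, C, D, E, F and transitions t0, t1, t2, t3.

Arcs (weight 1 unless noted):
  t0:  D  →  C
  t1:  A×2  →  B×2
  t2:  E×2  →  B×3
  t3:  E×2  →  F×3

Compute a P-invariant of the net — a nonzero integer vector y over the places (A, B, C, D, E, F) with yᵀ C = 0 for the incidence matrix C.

y = (A:0, B:0, C:1, D:1, E:0, F:0)

Incidence matrix C (rows=places, cols=transitions):
       t0   t1   t2   t3
    A   0   -2    0    0
    B   0    2    3    0
    C   1    0    0    0
    D  -1    0    0    0
    E   0    0   -2   -2
    F   0    0    0    3

Candidate y = [0, 0, 1, 1, 0, 0]; check y·C column-wise:
  col t0: 1·1 + 1·-1 = 0
  col t1: 0·-2 + 0·2 + 1·0 + 1·0 = 0
  col t2: 0·3 + 1·0 + 1·0 + 0·-2 = 0
  col t3: 1·0 + 1·0 + 0·-2 + 0·3 = 0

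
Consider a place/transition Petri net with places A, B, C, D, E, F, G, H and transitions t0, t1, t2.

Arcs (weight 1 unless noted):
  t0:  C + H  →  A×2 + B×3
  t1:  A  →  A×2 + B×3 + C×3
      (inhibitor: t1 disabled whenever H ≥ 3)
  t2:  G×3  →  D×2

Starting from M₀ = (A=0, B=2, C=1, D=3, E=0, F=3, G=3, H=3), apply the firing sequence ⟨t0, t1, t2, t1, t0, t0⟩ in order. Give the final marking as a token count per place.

step 1: fire t0:  (A=0, B=2, C=1, D=3, E=0, F=3, G=3, H=3) → (A=2, B=5, C=0, D=3, E=0, F=3, G=3, H=2)
step 2: fire t1:  (A=2, B=5, C=0, D=3, E=0, F=3, G=3, H=2) → (A=3, B=8, C=3, D=3, E=0, F=3, G=3, H=2)
step 3: fire t2:  (A=3, B=8, C=3, D=3, E=0, F=3, G=3, H=2) → (A=3, B=8, C=3, D=5, E=0, F=3, G=0, H=2)
step 4: fire t1:  (A=3, B=8, C=3, D=5, E=0, F=3, G=0, H=2) → (A=4, B=11, C=6, D=5, E=0, F=3, G=0, H=2)
step 5: fire t0:  (A=4, B=11, C=6, D=5, E=0, F=3, G=0, H=2) → (A=6, B=14, C=5, D=5, E=0, F=3, G=0, H=1)
step 6: fire t0:  (A=6, B=14, C=5, D=5, E=0, F=3, G=0, H=1) → (A=8, B=17, C=4, D=5, E=0, F=3, G=0, H=0)

(A=8, B=17, C=4, D=5, E=0, F=3, G=0, H=0)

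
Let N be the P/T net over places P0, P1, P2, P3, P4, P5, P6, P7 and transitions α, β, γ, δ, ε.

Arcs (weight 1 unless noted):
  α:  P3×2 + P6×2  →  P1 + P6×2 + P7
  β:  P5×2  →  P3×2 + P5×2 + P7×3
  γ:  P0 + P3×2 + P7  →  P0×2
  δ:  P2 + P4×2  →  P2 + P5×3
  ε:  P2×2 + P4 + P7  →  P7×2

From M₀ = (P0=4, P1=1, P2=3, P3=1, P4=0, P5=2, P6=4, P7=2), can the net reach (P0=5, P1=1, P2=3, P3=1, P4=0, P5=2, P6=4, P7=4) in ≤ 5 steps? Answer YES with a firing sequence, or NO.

YES — reachable via ⟨β, γ⟩ (2 firings)

step 1: fire β:  (P0=4, P1=1, P2=3, P3=1, P4=0, P5=2, P6=4, P7=2) → (P0=4, P1=1, P2=3, P3=3, P4=0, P5=2, P6=4, P7=5)
step 2: fire γ:  (P0=4, P1=1, P2=3, P3=3, P4=0, P5=2, P6=4, P7=5) → (P0=5, P1=1, P2=3, P3=1, P4=0, P5=2, P6=4, P7=4)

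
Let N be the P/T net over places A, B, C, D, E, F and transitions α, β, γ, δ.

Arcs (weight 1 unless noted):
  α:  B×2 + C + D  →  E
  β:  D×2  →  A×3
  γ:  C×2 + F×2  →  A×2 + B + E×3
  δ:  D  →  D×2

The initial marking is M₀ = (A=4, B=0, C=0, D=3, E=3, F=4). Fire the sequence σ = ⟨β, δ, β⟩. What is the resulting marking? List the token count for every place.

(A=10, B=0, C=0, D=0, E=3, F=4)

step 1: fire β:  (A=4, B=0, C=0, D=3, E=3, F=4) → (A=7, B=0, C=0, D=1, E=3, F=4)
step 2: fire δ:  (A=7, B=0, C=0, D=1, E=3, F=4) → (A=7, B=0, C=0, D=2, E=3, F=4)
step 3: fire β:  (A=7, B=0, C=0, D=2, E=3, F=4) → (A=10, B=0, C=0, D=0, E=3, F=4)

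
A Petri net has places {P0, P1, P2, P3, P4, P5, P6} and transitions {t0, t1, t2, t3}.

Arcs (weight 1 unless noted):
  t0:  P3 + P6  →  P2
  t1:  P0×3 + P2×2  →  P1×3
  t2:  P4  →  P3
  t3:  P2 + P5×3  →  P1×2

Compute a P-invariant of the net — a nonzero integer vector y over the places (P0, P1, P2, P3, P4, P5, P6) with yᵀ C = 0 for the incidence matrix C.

y = (P0:1, P1:-3, P2:-6, P3:-6, P4:-6, P5:0, P6:0)

Incidence matrix C (rows=places, cols=transitions):
       t0   t1   t2   t3
   P0   0   -3    0    0
   P1   0    3    0    2
   P2   1   -2    0   -1
   P3  -1    0    1    0
   P4   0    0   -1    0
   P5   0    0    0   -3
   P6  -1    0    0    0

Candidate y = [1, -3, -6, -6, -6, 0, 0]; check y·C column-wise:
  col t0: 1·0 + -3·0 + -6·1 + -6·-1 + -6·0 + 0·-1 = 0
  col t1: 1·-3 + -3·3 + -6·-2 + -6·0 + -6·0 = 0
  col t2: 1·0 + -3·0 + -6·0 + -6·1 + -6·-1 = 0
  col t3: 1·0 + -3·2 + -6·-1 + -6·0 + -6·0 + 0·-3 = 0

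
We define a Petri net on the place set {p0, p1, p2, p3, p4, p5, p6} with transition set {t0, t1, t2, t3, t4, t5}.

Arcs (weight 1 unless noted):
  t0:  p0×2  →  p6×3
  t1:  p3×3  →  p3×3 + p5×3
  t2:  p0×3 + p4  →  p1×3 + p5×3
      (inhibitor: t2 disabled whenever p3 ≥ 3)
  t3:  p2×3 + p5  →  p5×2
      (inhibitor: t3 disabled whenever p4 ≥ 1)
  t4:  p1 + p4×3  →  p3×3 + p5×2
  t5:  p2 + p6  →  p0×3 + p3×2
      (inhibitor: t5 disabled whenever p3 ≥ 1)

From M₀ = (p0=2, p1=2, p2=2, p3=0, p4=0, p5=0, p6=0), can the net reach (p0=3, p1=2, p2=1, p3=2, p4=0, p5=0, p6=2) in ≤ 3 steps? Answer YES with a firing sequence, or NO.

step 1: fire t0:  (p0=2, p1=2, p2=2, p3=0, p4=0, p5=0, p6=0) → (p0=0, p1=2, p2=2, p3=0, p4=0, p5=0, p6=3)
step 2: fire t5:  (p0=0, p1=2, p2=2, p3=0, p4=0, p5=0, p6=3) → (p0=3, p1=2, p2=1, p3=2, p4=0, p5=0, p6=2)

YES — reachable via ⟨t0, t5⟩ (2 firings)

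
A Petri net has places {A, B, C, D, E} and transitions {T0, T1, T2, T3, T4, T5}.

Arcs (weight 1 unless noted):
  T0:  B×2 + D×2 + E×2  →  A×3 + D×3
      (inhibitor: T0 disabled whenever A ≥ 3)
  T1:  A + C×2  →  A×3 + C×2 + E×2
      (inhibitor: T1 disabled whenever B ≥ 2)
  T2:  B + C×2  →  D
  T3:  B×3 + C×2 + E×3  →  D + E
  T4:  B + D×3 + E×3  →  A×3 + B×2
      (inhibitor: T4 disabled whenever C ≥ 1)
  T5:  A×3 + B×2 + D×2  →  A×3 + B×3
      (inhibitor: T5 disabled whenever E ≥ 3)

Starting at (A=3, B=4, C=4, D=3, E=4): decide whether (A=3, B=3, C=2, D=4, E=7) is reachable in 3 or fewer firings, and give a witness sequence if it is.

NO — not reachable within 3 firings

depth 0: 1 marking
depth 1: 3 markings reached so far
depth 2: 6 markings reached so far
depth 3: 9 markings reached so far
target is not among the 9 markings reachable within 3 steps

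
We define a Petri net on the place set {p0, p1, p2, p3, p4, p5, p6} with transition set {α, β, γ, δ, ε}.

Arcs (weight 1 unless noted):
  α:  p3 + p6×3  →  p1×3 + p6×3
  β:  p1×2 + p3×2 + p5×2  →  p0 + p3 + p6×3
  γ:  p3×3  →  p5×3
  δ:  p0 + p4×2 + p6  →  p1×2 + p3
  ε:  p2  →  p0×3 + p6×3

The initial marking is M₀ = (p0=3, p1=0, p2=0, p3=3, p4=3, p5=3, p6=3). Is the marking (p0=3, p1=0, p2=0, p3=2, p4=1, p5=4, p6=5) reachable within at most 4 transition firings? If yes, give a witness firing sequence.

NO — not reachable within 4 firings

depth 0: 1 marking
depth 1: 4 markings reached so far
depth 2: 9 markings reached so far
depth 3: 15 markings reached so far
depth 4: 17 markings reached so far
target is not among the 17 markings reachable within 4 steps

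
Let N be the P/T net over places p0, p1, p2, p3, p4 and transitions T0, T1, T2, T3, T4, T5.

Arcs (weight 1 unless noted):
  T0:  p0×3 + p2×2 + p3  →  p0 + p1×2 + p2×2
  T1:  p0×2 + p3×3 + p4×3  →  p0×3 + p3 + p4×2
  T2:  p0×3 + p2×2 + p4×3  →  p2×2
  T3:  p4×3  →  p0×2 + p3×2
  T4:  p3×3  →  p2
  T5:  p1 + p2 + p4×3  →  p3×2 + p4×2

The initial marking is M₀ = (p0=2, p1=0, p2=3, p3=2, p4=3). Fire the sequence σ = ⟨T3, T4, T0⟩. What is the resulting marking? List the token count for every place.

(p0=2, p1=2, p2=4, p3=0, p4=0)

step 1: fire T3:  (p0=2, p1=0, p2=3, p3=2, p4=3) → (p0=4, p1=0, p2=3, p3=4, p4=0)
step 2: fire T4:  (p0=4, p1=0, p2=3, p3=4, p4=0) → (p0=4, p1=0, p2=4, p3=1, p4=0)
step 3: fire T0:  (p0=4, p1=0, p2=4, p3=1, p4=0) → (p0=2, p1=2, p2=4, p3=0, p4=0)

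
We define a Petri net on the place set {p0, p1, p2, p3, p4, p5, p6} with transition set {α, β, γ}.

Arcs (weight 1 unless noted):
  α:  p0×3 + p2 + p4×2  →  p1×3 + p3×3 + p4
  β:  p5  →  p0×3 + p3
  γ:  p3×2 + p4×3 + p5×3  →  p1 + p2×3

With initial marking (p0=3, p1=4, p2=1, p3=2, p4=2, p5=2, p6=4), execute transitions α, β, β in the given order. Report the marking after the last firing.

step 1: fire α:  (p0=3, p1=4, p2=1, p3=2, p4=2, p5=2, p6=4) → (p0=0, p1=7, p2=0, p3=5, p4=1, p5=2, p6=4)
step 2: fire β:  (p0=0, p1=7, p2=0, p3=5, p4=1, p5=2, p6=4) → (p0=3, p1=7, p2=0, p3=6, p4=1, p5=1, p6=4)
step 3: fire β:  (p0=3, p1=7, p2=0, p3=6, p4=1, p5=1, p6=4) → (p0=6, p1=7, p2=0, p3=7, p4=1, p5=0, p6=4)

(p0=6, p1=7, p2=0, p3=7, p4=1, p5=0, p6=4)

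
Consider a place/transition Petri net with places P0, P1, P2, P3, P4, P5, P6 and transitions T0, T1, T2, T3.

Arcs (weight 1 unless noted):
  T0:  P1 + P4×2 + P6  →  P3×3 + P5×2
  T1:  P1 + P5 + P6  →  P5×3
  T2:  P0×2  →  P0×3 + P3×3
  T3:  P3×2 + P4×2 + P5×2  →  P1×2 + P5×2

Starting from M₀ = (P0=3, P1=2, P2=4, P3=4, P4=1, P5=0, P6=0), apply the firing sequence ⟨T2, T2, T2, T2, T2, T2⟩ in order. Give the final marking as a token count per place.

step 1: fire T2:  (P0=3, P1=2, P2=4, P3=4, P4=1, P5=0, P6=0) → (P0=4, P1=2, P2=4, P3=7, P4=1, P5=0, P6=0)
step 2: fire T2:  (P0=4, P1=2, P2=4, P3=7, P4=1, P5=0, P6=0) → (P0=5, P1=2, P2=4, P3=10, P4=1, P5=0, P6=0)
step 3: fire T2:  (P0=5, P1=2, P2=4, P3=10, P4=1, P5=0, P6=0) → (P0=6, P1=2, P2=4, P3=13, P4=1, P5=0, P6=0)
step 4: fire T2:  (P0=6, P1=2, P2=4, P3=13, P4=1, P5=0, P6=0) → (P0=7, P1=2, P2=4, P3=16, P4=1, P5=0, P6=0)
step 5: fire T2:  (P0=7, P1=2, P2=4, P3=16, P4=1, P5=0, P6=0) → (P0=8, P1=2, P2=4, P3=19, P4=1, P5=0, P6=0)
step 6: fire T2:  (P0=8, P1=2, P2=4, P3=19, P4=1, P5=0, P6=0) → (P0=9, P1=2, P2=4, P3=22, P4=1, P5=0, P6=0)

(P0=9, P1=2, P2=4, P3=22, P4=1, P5=0, P6=0)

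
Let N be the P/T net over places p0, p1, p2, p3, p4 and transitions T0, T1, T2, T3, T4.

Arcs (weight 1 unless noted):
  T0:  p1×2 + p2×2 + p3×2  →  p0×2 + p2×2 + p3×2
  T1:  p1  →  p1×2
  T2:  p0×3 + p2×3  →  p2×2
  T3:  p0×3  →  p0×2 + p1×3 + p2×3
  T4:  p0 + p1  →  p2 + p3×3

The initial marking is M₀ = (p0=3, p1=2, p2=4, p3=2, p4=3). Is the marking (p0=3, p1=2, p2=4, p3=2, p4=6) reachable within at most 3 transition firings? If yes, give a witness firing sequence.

depth 0: 1 marking
depth 1: 6 markings reached so far
depth 2: 15 markings reached so far
depth 3: 30 markings reached so far
target is not among the 30 markings reachable within 3 steps

NO — not reachable within 3 firings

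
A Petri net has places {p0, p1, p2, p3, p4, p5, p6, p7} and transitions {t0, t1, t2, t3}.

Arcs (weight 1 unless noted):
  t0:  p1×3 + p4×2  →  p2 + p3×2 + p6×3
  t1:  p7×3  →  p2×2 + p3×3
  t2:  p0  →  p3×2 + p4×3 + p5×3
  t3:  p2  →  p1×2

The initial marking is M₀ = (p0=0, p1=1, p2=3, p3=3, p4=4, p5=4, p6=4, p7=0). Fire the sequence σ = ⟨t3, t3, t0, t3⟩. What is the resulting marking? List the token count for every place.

(p0=0, p1=4, p2=1, p3=5, p4=2, p5=4, p6=7, p7=0)

step 1: fire t3:  (p0=0, p1=1, p2=3, p3=3, p4=4, p5=4, p6=4, p7=0) → (p0=0, p1=3, p2=2, p3=3, p4=4, p5=4, p6=4, p7=0)
step 2: fire t3:  (p0=0, p1=3, p2=2, p3=3, p4=4, p5=4, p6=4, p7=0) → (p0=0, p1=5, p2=1, p3=3, p4=4, p5=4, p6=4, p7=0)
step 3: fire t0:  (p0=0, p1=5, p2=1, p3=3, p4=4, p5=4, p6=4, p7=0) → (p0=0, p1=2, p2=2, p3=5, p4=2, p5=4, p6=7, p7=0)
step 4: fire t3:  (p0=0, p1=2, p2=2, p3=5, p4=2, p5=4, p6=7, p7=0) → (p0=0, p1=4, p2=1, p3=5, p4=2, p5=4, p6=7, p7=0)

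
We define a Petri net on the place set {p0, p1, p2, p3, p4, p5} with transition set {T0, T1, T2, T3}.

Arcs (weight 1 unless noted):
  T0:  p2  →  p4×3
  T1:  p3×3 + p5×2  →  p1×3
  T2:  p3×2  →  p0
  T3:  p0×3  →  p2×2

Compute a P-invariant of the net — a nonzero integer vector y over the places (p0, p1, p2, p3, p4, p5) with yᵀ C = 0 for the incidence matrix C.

Incidence matrix C (rows=places, cols=transitions):
       T0   T1   T2   T3
   p0   0    0    1   -3
   p1   0    3    0    0
   p2  -1    0    0    2
   p3   0   -3   -2    0
   p4   3    0    0    0
   p5   0   -2    0    0

Candidate y = [2, 1, 3, 1, 1, 0]; check y·C column-wise:
  col T0: 2·0 + 1·0 + 3·-1 + 1·0 + 1·3 = 0
  col T1: 2·0 + 1·3 + 3·0 + 1·-3 + 1·0 + 0·-2 = 0
  col T2: 2·1 + 1·0 + 3·0 + 1·-2 + 1·0 = 0
  col T3: 2·-3 + 1·0 + 3·2 + 1·0 + 1·0 = 0

y = (p0:2, p1:1, p2:3, p3:1, p4:1, p5:0)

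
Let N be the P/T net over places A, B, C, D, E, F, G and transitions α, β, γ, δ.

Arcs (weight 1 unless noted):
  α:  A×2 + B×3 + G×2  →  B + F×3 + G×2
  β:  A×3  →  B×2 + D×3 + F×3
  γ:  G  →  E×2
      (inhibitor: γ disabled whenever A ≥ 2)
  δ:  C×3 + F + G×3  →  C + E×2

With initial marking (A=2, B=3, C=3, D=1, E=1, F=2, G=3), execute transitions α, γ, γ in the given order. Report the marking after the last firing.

(A=0, B=1, C=3, D=1, E=5, F=5, G=1)

step 1: fire α:  (A=2, B=3, C=3, D=1, E=1, F=2, G=3) → (A=0, B=1, C=3, D=1, E=1, F=5, G=3)
step 2: fire γ:  (A=0, B=1, C=3, D=1, E=1, F=5, G=3) → (A=0, B=1, C=3, D=1, E=3, F=5, G=2)
step 3: fire γ:  (A=0, B=1, C=3, D=1, E=3, F=5, G=2) → (A=0, B=1, C=3, D=1, E=5, F=5, G=1)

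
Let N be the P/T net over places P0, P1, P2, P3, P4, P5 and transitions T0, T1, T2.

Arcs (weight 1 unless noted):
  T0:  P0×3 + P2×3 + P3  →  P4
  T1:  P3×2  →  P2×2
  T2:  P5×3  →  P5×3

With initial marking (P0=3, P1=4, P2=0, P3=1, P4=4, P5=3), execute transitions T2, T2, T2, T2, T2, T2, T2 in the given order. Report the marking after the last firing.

(P0=3, P1=4, P2=0, P3=1, P4=4, P5=3)

step 1: fire T2:  (P0=3, P1=4, P2=0, P3=1, P4=4, P5=3) → (P0=3, P1=4, P2=0, P3=1, P4=4, P5=3)
step 2: fire T2:  (P0=3, P1=4, P2=0, P3=1, P4=4, P5=3) → (P0=3, P1=4, P2=0, P3=1, P4=4, P5=3)
step 3: fire T2:  (P0=3, P1=4, P2=0, P3=1, P4=4, P5=3) → (P0=3, P1=4, P2=0, P3=1, P4=4, P5=3)
step 4: fire T2:  (P0=3, P1=4, P2=0, P3=1, P4=4, P5=3) → (P0=3, P1=4, P2=0, P3=1, P4=4, P5=3)
step 5: fire T2:  (P0=3, P1=4, P2=0, P3=1, P4=4, P5=3) → (P0=3, P1=4, P2=0, P3=1, P4=4, P5=3)
step 6: fire T2:  (P0=3, P1=4, P2=0, P3=1, P4=4, P5=3) → (P0=3, P1=4, P2=0, P3=1, P4=4, P5=3)
step 7: fire T2:  (P0=3, P1=4, P2=0, P3=1, P4=4, P5=3) → (P0=3, P1=4, P2=0, P3=1, P4=4, P5=3)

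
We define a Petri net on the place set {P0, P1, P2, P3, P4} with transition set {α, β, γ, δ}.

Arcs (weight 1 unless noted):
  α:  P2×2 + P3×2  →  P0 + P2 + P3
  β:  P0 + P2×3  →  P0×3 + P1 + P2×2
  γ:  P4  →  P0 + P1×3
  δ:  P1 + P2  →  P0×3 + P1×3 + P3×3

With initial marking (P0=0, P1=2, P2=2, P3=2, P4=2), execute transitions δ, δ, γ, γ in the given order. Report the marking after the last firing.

(P0=8, P1=12, P2=0, P3=8, P4=0)

step 1: fire δ:  (P0=0, P1=2, P2=2, P3=2, P4=2) → (P0=3, P1=4, P2=1, P3=5, P4=2)
step 2: fire δ:  (P0=3, P1=4, P2=1, P3=5, P4=2) → (P0=6, P1=6, P2=0, P3=8, P4=2)
step 3: fire γ:  (P0=6, P1=6, P2=0, P3=8, P4=2) → (P0=7, P1=9, P2=0, P3=8, P4=1)
step 4: fire γ:  (P0=7, P1=9, P2=0, P3=8, P4=1) → (P0=8, P1=12, P2=0, P3=8, P4=0)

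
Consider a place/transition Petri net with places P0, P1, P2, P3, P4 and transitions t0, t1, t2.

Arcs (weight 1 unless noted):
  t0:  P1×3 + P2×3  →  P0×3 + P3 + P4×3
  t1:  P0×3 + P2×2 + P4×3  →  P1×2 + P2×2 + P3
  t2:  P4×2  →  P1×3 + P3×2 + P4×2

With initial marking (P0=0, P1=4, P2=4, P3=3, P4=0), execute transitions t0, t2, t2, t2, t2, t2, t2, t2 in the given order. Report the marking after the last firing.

(P0=3, P1=22, P2=1, P3=18, P4=3)

step 1: fire t0:  (P0=0, P1=4, P2=4, P3=3, P4=0) → (P0=3, P1=1, P2=1, P3=4, P4=3)
step 2: fire t2:  (P0=3, P1=1, P2=1, P3=4, P4=3) → (P0=3, P1=4, P2=1, P3=6, P4=3)
step 3: fire t2:  (P0=3, P1=4, P2=1, P3=6, P4=3) → (P0=3, P1=7, P2=1, P3=8, P4=3)
step 4: fire t2:  (P0=3, P1=7, P2=1, P3=8, P4=3) → (P0=3, P1=10, P2=1, P3=10, P4=3)
step 5: fire t2:  (P0=3, P1=10, P2=1, P3=10, P4=3) → (P0=3, P1=13, P2=1, P3=12, P4=3)
step 6: fire t2:  (P0=3, P1=13, P2=1, P3=12, P4=3) → (P0=3, P1=16, P2=1, P3=14, P4=3)
step 7: fire t2:  (P0=3, P1=16, P2=1, P3=14, P4=3) → (P0=3, P1=19, P2=1, P3=16, P4=3)
step 8: fire t2:  (P0=3, P1=19, P2=1, P3=16, P4=3) → (P0=3, P1=22, P2=1, P3=18, P4=3)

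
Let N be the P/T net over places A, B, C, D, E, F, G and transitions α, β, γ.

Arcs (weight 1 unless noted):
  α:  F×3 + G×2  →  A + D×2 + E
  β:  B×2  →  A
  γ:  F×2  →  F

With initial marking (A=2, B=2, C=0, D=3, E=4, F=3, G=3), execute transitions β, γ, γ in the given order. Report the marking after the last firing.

step 1: fire β:  (A=2, B=2, C=0, D=3, E=4, F=3, G=3) → (A=3, B=0, C=0, D=3, E=4, F=3, G=3)
step 2: fire γ:  (A=3, B=0, C=0, D=3, E=4, F=3, G=3) → (A=3, B=0, C=0, D=3, E=4, F=2, G=3)
step 3: fire γ:  (A=3, B=0, C=0, D=3, E=4, F=2, G=3) → (A=3, B=0, C=0, D=3, E=4, F=1, G=3)

(A=3, B=0, C=0, D=3, E=4, F=1, G=3)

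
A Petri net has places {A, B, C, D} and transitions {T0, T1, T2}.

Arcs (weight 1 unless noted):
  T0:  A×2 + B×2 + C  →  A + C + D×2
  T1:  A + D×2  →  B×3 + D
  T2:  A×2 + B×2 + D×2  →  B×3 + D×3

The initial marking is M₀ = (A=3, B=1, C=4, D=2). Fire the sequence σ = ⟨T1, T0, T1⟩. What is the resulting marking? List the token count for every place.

(A=0, B=5, C=4, D=2)

step 1: fire T1:  (A=3, B=1, C=4, D=2) → (A=2, B=4, C=4, D=1)
step 2: fire T0:  (A=2, B=4, C=4, D=1) → (A=1, B=2, C=4, D=3)
step 3: fire T1:  (A=1, B=2, C=4, D=3) → (A=0, B=5, C=4, D=2)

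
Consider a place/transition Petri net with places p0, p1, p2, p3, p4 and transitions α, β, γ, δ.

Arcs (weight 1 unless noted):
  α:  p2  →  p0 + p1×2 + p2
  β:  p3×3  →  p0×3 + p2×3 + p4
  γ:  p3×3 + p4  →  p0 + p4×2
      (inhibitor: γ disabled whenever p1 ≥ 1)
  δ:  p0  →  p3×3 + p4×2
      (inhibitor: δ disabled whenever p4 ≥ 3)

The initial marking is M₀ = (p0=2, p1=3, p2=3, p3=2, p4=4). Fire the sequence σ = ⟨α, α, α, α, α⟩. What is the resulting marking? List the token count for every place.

step 1: fire α:  (p0=2, p1=3, p2=3, p3=2, p4=4) → (p0=3, p1=5, p2=3, p3=2, p4=4)
step 2: fire α:  (p0=3, p1=5, p2=3, p3=2, p4=4) → (p0=4, p1=7, p2=3, p3=2, p4=4)
step 3: fire α:  (p0=4, p1=7, p2=3, p3=2, p4=4) → (p0=5, p1=9, p2=3, p3=2, p4=4)
step 4: fire α:  (p0=5, p1=9, p2=3, p3=2, p4=4) → (p0=6, p1=11, p2=3, p3=2, p4=4)
step 5: fire α:  (p0=6, p1=11, p2=3, p3=2, p4=4) → (p0=7, p1=13, p2=3, p3=2, p4=4)

(p0=7, p1=13, p2=3, p3=2, p4=4)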